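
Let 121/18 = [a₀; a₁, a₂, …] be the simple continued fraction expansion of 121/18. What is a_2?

Repeatedly divide and take the remainder:
121 ÷ 18 → quotient 6, remainder 13
18 ÷ 13 → quotient 1, remainder 5
13 ÷ 5 → quotient 2, remainder 3

2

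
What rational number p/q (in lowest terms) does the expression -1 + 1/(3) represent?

-2/3

Use the convergent recurrence hₖ = aₖ·hₖ₋₁ + hₖ₋₂ (and likewise for the denominators kₖ):
a_0 = -1: -1/1
a_1 = 3: -2/3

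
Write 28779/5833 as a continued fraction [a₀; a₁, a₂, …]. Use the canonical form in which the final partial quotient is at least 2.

Apply division with remainder until the remainder is 0:
28779 ÷ 5833 → quotient 4, remainder 5447
5833 ÷ 5447 → quotient 1, remainder 386
5447 ÷ 386 → quotient 14, remainder 43
386 ÷ 43 → quotient 8, remainder 42
43 ÷ 42 → quotient 1, remainder 1
42 ÷ 1 → quotient 42, remainder 0

[4; 1, 14, 8, 1, 42]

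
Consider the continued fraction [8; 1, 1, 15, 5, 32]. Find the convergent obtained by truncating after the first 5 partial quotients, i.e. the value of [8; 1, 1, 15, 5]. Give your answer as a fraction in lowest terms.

1337/157

Start with 5.
15 + 1/(5/1) = 15 + 1/5 = 76/5
1 + 1/(76/5) = 1 + 5/76 = 81/76
1 + 1/(81/76) = 1 + 76/81 = 157/81
8 + 1/(157/81) = 8 + 81/157 = 1337/157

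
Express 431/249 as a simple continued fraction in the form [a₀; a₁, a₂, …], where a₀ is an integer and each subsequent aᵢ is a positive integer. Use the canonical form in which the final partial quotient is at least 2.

431 = 1·249 + 182, so a_0 = 1
249 = 1·182 + 67, so a_1 = 1
182 = 2·67 + 48, so a_2 = 2
67 = 1·48 + 19, so a_3 = 1
48 = 2·19 + 10, so a_4 = 2
19 = 1·10 + 9, so a_5 = 1
10 = 1·9 + 1, so a_6 = 1
9 = 9·1 + 0, so a_7 = 9

[1; 1, 2, 1, 2, 1, 1, 9]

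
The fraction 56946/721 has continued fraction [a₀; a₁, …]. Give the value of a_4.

Run the Euclidean algorithm, recording each quotient:
56946 = 78·721 + 708, so a_0 = 78
721 = 1·708 + 13, so a_1 = 1
708 = 54·13 + 6, so a_2 = 54
13 = 2·6 + 1, so a_3 = 2
6 = 6·1 + 0, so a_4 = 6

6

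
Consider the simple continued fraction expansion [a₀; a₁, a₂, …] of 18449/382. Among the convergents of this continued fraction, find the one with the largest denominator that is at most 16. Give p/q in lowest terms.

a_0 = 48: 48/1  (≤ bound)
a_1 = 3: 145/3  (≤ bound)
a_2 = 2: 338/7  (≤ bound)
a_3 = 1: 483/10  (≤ bound)
a_4 = 1: 821/17  (> 16, stop)

483/10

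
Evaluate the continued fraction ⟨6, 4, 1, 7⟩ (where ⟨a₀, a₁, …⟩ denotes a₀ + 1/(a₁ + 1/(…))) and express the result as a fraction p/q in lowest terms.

Start with 7.
1 + 1/(7/1) = 1 + 1/7 = 8/7
4 + 1/(8/7) = 4 + 7/8 = 39/8
6 + 1/(39/8) = 6 + 8/39 = 242/39

242/39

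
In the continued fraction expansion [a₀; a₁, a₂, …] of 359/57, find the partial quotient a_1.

Run the Euclidean algorithm, recording each quotient:
359 ÷ 57 → quotient 6, remainder 17
57 ÷ 17 → quotient 3, remainder 6

3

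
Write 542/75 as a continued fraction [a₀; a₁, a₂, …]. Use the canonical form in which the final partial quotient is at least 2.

542 = 7·75 + 17, so a_0 = 7
75 = 4·17 + 7, so a_1 = 4
17 = 2·7 + 3, so a_2 = 2
7 = 2·3 + 1, so a_3 = 2
3 = 3·1 + 0, so a_4 = 3

[7; 4, 2, 2, 3]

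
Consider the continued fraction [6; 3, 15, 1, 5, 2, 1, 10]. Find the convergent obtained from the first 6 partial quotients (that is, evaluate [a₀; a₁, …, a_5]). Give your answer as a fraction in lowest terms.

3992/631

a_0 = 6: 6/1
a_1 = 3: 19/3
a_2 = 15: 291/46
a_3 = 1: 310/49
a_4 = 5: 1841/291
a_5 = 2: 3992/631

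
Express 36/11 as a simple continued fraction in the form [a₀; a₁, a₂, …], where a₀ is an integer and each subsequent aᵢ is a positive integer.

36 ÷ 11 → quotient 3, remainder 3
11 ÷ 3 → quotient 3, remainder 2
3 ÷ 2 → quotient 1, remainder 1
2 ÷ 1 → quotient 2, remainder 0

[3; 3, 1, 2]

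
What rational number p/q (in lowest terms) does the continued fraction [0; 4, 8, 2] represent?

17/70

Work from the innermost term outward:
Start with 2.
8 + 1/(2/1) = 8 + 1/2 = 17/2
4 + 1/(17/2) = 4 + 2/17 = 70/17
0 + 1/(70/17) = 0 + 17/70 = 17/70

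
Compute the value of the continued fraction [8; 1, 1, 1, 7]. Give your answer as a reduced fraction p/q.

Start with 7.
1 + 1/(7/1) = 1 + 1/7 = 8/7
1 + 1/(8/7) = 1 + 7/8 = 15/8
1 + 1/(15/8) = 1 + 8/15 = 23/15
8 + 1/(23/15) = 8 + 15/23 = 199/23

199/23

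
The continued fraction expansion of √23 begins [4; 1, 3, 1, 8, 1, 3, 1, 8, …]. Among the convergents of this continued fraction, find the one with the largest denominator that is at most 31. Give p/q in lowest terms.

List convergents until the denominator exceeds the bound:
a_0 = 4: 4/1  (≤ bound)
a_1 = 1: 5/1  (≤ bound)
a_2 = 3: 19/4  (≤ bound)
a_3 = 1: 24/5  (≤ bound)
a_4 = 8: 211/44  (> 31, stop)

24/5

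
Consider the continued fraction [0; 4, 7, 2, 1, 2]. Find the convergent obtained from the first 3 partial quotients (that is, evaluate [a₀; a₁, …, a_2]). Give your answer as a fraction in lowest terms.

a_0 = 0: 0/1
a_1 = 4: 1/4
a_2 = 7: 7/29

7/29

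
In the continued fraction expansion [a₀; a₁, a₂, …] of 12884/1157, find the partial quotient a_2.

12884 = 11·1157 + 157, so a_0 = 11
1157 = 7·157 + 58, so a_1 = 7
157 = 2·58 + 41, so a_2 = 2

2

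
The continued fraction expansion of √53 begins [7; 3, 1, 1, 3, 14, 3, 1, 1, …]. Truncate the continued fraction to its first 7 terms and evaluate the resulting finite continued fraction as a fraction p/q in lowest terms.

Work from the innermost term outward:
Start with 3.
14 + 1/(3/1) = 14 + 1/3 = 43/3
3 + 1/(43/3) = 3 + 3/43 = 132/43
1 + 1/(132/43) = 1 + 43/132 = 175/132
1 + 1/(175/132) = 1 + 132/175 = 307/175
3 + 1/(307/175) = 3 + 175/307 = 1096/307
7 + 1/(1096/307) = 7 + 307/1096 = 7979/1096

7979/1096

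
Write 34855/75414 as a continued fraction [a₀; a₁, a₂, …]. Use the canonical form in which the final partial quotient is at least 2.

[0; 2, 6, 9, 25, 4, 6]

Apply division with remainder until the remainder is 0:
⌊34855/75414⌋ = 0, remainder 34855
⌊75414/34855⌋ = 2, remainder 5704
⌊34855/5704⌋ = 6, remainder 631
⌊5704/631⌋ = 9, remainder 25
⌊631/25⌋ = 25, remainder 6
⌊25/6⌋ = 4, remainder 1
⌊6/1⌋ = 6, remainder 0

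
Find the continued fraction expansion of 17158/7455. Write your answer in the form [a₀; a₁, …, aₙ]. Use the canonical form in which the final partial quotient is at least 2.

⌊17158/7455⌋ = 2, remainder 2248
⌊7455/2248⌋ = 3, remainder 711
⌊2248/711⌋ = 3, remainder 115
⌊711/115⌋ = 6, remainder 21
⌊115/21⌋ = 5, remainder 10
⌊21/10⌋ = 2, remainder 1
⌊10/1⌋ = 10, remainder 0

[2; 3, 3, 6, 5, 2, 10]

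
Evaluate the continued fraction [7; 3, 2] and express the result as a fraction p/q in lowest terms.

51/7

Start with 2.
3 + 1/(2/1) = 3 + 1/2 = 7/2
7 + 1/(7/2) = 7 + 2/7 = 51/7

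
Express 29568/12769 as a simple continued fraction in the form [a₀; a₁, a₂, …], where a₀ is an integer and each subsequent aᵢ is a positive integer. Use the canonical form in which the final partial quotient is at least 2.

[2; 3, 5, 1, 14, 2, 3, 6]

Apply division with remainder until the remainder is 0:
29568 ÷ 12769 → quotient 2, remainder 4030
12769 ÷ 4030 → quotient 3, remainder 679
4030 ÷ 679 → quotient 5, remainder 635
679 ÷ 635 → quotient 1, remainder 44
635 ÷ 44 → quotient 14, remainder 19
44 ÷ 19 → quotient 2, remainder 6
19 ÷ 6 → quotient 3, remainder 1
6 ÷ 1 → quotient 6, remainder 0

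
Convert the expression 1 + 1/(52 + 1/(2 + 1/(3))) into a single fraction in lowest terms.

Compute successive convergents:
a_0 = 1: 1/1
a_1 = 52: 53/52
a_2 = 2: 107/105
a_3 = 3: 374/367

374/367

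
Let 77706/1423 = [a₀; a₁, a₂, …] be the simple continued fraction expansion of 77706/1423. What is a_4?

1

77706 = 54·1423 + 864, so a_0 = 54
1423 = 1·864 + 559, so a_1 = 1
864 = 1·559 + 305, so a_2 = 1
559 = 1·305 + 254, so a_3 = 1
305 = 1·254 + 51, so a_4 = 1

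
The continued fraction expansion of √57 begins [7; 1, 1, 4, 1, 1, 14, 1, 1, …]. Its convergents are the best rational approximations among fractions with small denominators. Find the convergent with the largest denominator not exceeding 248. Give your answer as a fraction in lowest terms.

List convergents until the denominator exceeds the bound:
a_0 = 7: 7/1  (≤ bound)
a_1 = 1: 8/1  (≤ bound)
a_2 = 1: 15/2  (≤ bound)
a_3 = 4: 68/9  (≤ bound)
a_4 = 1: 83/11  (≤ bound)
a_5 = 1: 151/20  (≤ bound)
a_6 = 14: 2197/291  (> 248, stop)

151/20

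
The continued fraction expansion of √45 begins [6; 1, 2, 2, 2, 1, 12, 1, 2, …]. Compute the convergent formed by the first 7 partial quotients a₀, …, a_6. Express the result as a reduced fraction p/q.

Build up convergents one term at a time:
a_0 = 6: 6/1
a_1 = 1: 7/1
a_2 = 2: 20/3
a_3 = 2: 47/7
a_4 = 2: 114/17
a_5 = 1: 161/24
a_6 = 12: 2046/305

2046/305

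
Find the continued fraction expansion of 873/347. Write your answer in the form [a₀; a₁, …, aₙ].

[2; 1, 1, 15, 3, 1, 2]

⌊873/347⌋ = 2, remainder 179
⌊347/179⌋ = 1, remainder 168
⌊179/168⌋ = 1, remainder 11
⌊168/11⌋ = 15, remainder 3
⌊11/3⌋ = 3, remainder 2
⌊3/2⌋ = 1, remainder 1
⌊2/1⌋ = 2, remainder 0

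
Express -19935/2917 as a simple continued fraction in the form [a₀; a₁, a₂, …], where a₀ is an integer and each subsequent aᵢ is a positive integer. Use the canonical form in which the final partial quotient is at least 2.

[-7; 6, 37, 4, 3]

-19935 ÷ 2917 → quotient -7, remainder 484
2917 ÷ 484 → quotient 6, remainder 13
484 ÷ 13 → quotient 37, remainder 3
13 ÷ 3 → quotient 4, remainder 1
3 ÷ 1 → quotient 3, remainder 0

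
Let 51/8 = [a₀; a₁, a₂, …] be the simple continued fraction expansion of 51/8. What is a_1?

51 = 6·8 + 3, so a_0 = 6
8 = 2·3 + 2, so a_1 = 2

2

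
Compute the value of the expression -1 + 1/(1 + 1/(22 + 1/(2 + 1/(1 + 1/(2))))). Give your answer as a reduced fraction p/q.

-8/187

a_0 = -1: -1/1
a_1 = 1: 0/1
a_2 = 22: -1/23
a_3 = 2: -2/47
a_4 = 1: -3/70
a_5 = 2: -8/187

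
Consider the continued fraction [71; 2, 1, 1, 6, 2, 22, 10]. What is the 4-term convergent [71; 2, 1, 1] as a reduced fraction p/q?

Collapse the nested fraction from the inside out:
Start with 1.
1 + 1/(1/1) = 1 + 1/1 = 2/1
2 + 1/(2/1) = 2 + 1/2 = 5/2
71 + 1/(5/2) = 71 + 2/5 = 357/5

357/5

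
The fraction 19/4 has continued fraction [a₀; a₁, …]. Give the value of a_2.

3

⌊19/4⌋ = 4, remainder 3
⌊4/3⌋ = 1, remainder 1
⌊3/1⌋ = 3, remainder 0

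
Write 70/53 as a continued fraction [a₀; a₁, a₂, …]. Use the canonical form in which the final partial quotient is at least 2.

70 = 1·53 + 17, so a_0 = 1
53 = 3·17 + 2, so a_1 = 3
17 = 8·2 + 1, so a_2 = 8
2 = 2·1 + 0, so a_3 = 2

[1; 3, 8, 2]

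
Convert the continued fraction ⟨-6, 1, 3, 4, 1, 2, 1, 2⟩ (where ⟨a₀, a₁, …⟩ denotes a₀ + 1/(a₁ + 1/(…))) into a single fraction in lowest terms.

-1147/219

Use the convergent recurrence hₖ = aₖ·hₖ₋₁ + hₖ₋₂ (and likewise for the denominators kₖ):
a_0 = -6: -6/1
a_1 = 1: -5/1
a_2 = 3: -21/4
a_3 = 4: -89/17
a_4 = 1: -110/21
a_5 = 2: -309/59
a_6 = 1: -419/80
a_7 = 2: -1147/219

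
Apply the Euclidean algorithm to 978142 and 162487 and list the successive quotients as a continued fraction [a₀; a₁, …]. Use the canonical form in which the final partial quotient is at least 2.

Run the Euclidean algorithm, recording each quotient:
⌊978142/162487⌋ = 6, remainder 3220
⌊162487/3220⌋ = 50, remainder 1487
⌊3220/1487⌋ = 2, remainder 246
⌊1487/246⌋ = 6, remainder 11
⌊246/11⌋ = 22, remainder 4
⌊11/4⌋ = 2, remainder 3
⌊4/3⌋ = 1, remainder 1
⌊3/1⌋ = 3, remainder 0

[6; 50, 2, 6, 22, 2, 1, 3]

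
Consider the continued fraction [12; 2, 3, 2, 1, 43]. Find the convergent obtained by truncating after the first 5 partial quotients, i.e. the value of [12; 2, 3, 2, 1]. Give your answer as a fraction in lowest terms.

286/23

Collapse the nested fraction from the inside out:
Start with 1.
2 + 1/(1/1) = 2 + 1/1 = 3/1
3 + 1/(3/1) = 3 + 1/3 = 10/3
2 + 1/(10/3) = 2 + 3/10 = 23/10
12 + 1/(23/10) = 12 + 10/23 = 286/23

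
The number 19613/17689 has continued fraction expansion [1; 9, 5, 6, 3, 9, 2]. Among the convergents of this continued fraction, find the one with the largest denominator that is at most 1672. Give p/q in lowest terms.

999/901

a_0 = 1: 1/1  (≤ bound)
a_1 = 9: 10/9  (≤ bound)
a_2 = 5: 51/46  (≤ bound)
a_3 = 6: 316/285  (≤ bound)
a_4 = 3: 999/901  (≤ bound)
a_5 = 9: 9307/8394  (> 1672, stop)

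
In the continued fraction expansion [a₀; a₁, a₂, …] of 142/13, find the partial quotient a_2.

12

Run the Euclidean algorithm, recording each quotient:
142 ÷ 13 → quotient 10, remainder 12
13 ÷ 12 → quotient 1, remainder 1
12 ÷ 1 → quotient 12, remainder 0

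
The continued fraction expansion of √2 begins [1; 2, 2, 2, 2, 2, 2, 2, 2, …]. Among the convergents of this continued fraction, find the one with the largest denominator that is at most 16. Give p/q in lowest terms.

List convergents until the denominator exceeds the bound:
a_0 = 1: 1/1  (≤ bound)
a_1 = 2: 3/2  (≤ bound)
a_2 = 2: 7/5  (≤ bound)
a_3 = 2: 17/12  (≤ bound)
a_4 = 2: 41/29  (> 16, stop)

17/12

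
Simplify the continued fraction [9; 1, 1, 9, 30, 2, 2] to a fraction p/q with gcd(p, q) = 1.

a_0 = 9: 9/1
a_1 = 1: 10/1
a_2 = 1: 19/2
a_3 = 9: 181/19
a_4 = 30: 5449/572
a_5 = 2: 11079/1163
a_6 = 2: 27607/2898

27607/2898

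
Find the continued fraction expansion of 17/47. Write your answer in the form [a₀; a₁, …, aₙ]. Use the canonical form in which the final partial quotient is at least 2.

[0; 2, 1, 3, 4]

Repeatedly divide and take the remainder:
17 ÷ 47 → quotient 0, remainder 17
47 ÷ 17 → quotient 2, remainder 13
17 ÷ 13 → quotient 1, remainder 4
13 ÷ 4 → quotient 3, remainder 1
4 ÷ 1 → quotient 4, remainder 0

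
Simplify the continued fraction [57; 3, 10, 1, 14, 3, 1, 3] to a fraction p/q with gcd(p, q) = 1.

443741/7741

Use the convergent recurrence hₖ = aₖ·hₖ₋₁ + hₖ₋₂ (and likewise for the denominators kₖ):
a_0 = 57: 57/1
a_1 = 3: 172/3
a_2 = 10: 1777/31
a_3 = 1: 1949/34
a_4 = 14: 29063/507
a_5 = 3: 89138/1555
a_6 = 1: 118201/2062
a_7 = 3: 443741/7741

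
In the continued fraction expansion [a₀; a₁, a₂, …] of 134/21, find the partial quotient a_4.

1

⌊134/21⌋ = 6, remainder 8
⌊21/8⌋ = 2, remainder 5
⌊8/5⌋ = 1, remainder 3
⌊5/3⌋ = 1, remainder 2
⌊3/2⌋ = 1, remainder 1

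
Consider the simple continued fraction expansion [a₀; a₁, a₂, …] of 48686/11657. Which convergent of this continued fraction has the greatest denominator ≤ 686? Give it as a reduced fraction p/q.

a_0 = 4: 4/1  (≤ bound)
a_1 = 5: 21/5  (≤ bound)
a_2 = 1: 25/6  (≤ bound)
a_3 = 1: 46/11  (≤ bound)
a_4 = 1: 71/17  (≤ bound)
a_5 = 45: 3241/776  (> 686, stop)

71/17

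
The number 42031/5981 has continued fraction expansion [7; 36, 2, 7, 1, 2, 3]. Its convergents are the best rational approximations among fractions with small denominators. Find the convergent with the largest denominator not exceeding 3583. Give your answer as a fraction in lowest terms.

List convergents until the denominator exceeds the bound:
a_0 = 7: 7/1  (≤ bound)
a_1 = 36: 253/36  (≤ bound)
a_2 = 2: 513/73  (≤ bound)
a_3 = 7: 3844/547  (≤ bound)
a_4 = 1: 4357/620  (≤ bound)
a_5 = 2: 12558/1787  (≤ bound)
a_6 = 3: 42031/5981  (> 3583, stop)

12558/1787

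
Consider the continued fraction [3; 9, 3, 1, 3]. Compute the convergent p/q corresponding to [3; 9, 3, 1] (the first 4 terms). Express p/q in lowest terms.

115/37

Start with 1.
3 + 1/(1/1) = 3 + 1/1 = 4/1
9 + 1/(4/1) = 9 + 1/4 = 37/4
3 + 1/(37/4) = 3 + 4/37 = 115/37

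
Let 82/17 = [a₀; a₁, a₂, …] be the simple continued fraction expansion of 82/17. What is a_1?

Apply division with remainder until the remainder is 0:
82 ÷ 17 → quotient 4, remainder 14
17 ÷ 14 → quotient 1, remainder 3

1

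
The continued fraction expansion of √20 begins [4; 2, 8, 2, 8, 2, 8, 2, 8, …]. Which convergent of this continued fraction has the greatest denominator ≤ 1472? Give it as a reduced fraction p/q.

List convergents until the denominator exceeds the bound:
a_0 = 4: 4/1  (≤ bound)
a_1 = 2: 9/2  (≤ bound)
a_2 = 8: 76/17  (≤ bound)
a_3 = 2: 161/36  (≤ bound)
a_4 = 8: 1364/305  (≤ bound)
a_5 = 2: 2889/646  (≤ bound)
a_6 = 8: 24476/5473  (> 1472, stop)

2889/646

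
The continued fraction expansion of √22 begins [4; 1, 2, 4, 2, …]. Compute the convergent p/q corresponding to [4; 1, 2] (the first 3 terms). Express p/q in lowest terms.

14/3

Starting at the tail and folding back:
Start with 2.
1 + 1/(2/1) = 1 + 1/2 = 3/2
4 + 1/(3/2) = 4 + 2/3 = 14/3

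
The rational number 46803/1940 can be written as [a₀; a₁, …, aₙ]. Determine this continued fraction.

[24; 7, 1, 59, 1, 3]

46803 = 24·1940 + 243, so a_0 = 24
1940 = 7·243 + 239, so a_1 = 7
243 = 1·239 + 4, so a_2 = 1
239 = 59·4 + 3, so a_3 = 59
4 = 1·3 + 1, so a_4 = 1
3 = 3·1 + 0, so a_5 = 3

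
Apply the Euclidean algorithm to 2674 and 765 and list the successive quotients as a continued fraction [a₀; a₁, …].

2674 = 3·765 + 379, so a_0 = 3
765 = 2·379 + 7, so a_1 = 2
379 = 54·7 + 1, so a_2 = 54
7 = 7·1 + 0, so a_3 = 7

[3; 2, 54, 7]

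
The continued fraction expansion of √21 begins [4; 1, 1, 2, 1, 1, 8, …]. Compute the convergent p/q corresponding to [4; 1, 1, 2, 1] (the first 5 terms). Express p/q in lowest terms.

Collapse the nested fraction from the inside out:
Start with 1.
2 + 1/(1/1) = 2 + 1/1 = 3/1
1 + 1/(3/1) = 1 + 1/3 = 4/3
1 + 1/(4/3) = 1 + 3/4 = 7/4
4 + 1/(7/4) = 4 + 4/7 = 32/7

32/7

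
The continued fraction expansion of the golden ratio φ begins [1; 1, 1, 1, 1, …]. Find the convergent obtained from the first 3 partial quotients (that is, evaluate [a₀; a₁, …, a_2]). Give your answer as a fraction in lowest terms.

3/2

Start with 1.
1 + 1/(1/1) = 1 + 1/1 = 2/1
1 + 1/(2/1) = 1 + 1/2 = 3/2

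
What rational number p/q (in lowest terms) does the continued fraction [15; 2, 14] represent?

a_0 = 15: 15/1
a_1 = 2: 31/2
a_2 = 14: 449/29

449/29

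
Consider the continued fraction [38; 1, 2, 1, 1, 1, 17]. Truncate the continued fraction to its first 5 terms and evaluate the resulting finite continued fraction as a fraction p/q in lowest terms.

a_0 = 38: 38/1
a_1 = 1: 39/1
a_2 = 2: 116/3
a_3 = 1: 155/4
a_4 = 1: 271/7

271/7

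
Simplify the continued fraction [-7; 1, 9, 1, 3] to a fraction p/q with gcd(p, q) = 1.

-262/43

a_0 = -7: -7/1
a_1 = 1: -6/1
a_2 = 9: -61/10
a_3 = 1: -67/11
a_4 = 3: -262/43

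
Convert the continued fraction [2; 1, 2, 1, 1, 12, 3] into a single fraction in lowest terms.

Compute successive convergents:
a_0 = 2: 2/1
a_1 = 1: 3/1
a_2 = 2: 8/3
a_3 = 1: 11/4
a_4 = 1: 19/7
a_5 = 12: 239/88
a_6 = 3: 736/271

736/271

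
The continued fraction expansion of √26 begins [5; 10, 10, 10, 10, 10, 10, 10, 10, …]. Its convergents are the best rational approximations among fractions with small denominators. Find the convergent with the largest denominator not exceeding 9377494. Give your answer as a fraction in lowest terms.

a_0 = 5: 5/1  (≤ bound)
a_1 = 10: 51/10  (≤ bound)
a_2 = 10: 515/101  (≤ bound)
a_3 = 10: 5201/1020  (≤ bound)
a_4 = 10: 52525/10301  (≤ bound)
a_5 = 10: 530451/104030  (≤ bound)
a_6 = 10: 5357035/1050601  (≤ bound)
a_7 = 10: 54100801/10610040  (> 9377494, stop)

5357035/1050601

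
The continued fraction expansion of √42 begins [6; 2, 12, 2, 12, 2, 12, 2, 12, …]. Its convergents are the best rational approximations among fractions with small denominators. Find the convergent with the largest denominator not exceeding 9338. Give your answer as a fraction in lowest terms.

8749/1350

a_0 = 6: 6/1  (≤ bound)
a_1 = 2: 13/2  (≤ bound)
a_2 = 12: 162/25  (≤ bound)
a_3 = 2: 337/52  (≤ bound)
a_4 = 12: 4206/649  (≤ bound)
a_5 = 2: 8749/1350  (≤ bound)
a_6 = 12: 109194/16849  (> 9338, stop)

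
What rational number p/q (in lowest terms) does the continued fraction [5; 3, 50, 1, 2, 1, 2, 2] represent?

a_0 = 5: 5/1
a_1 = 3: 16/3
a_2 = 50: 805/151
a_3 = 1: 821/154
a_4 = 2: 2447/459
a_5 = 1: 3268/613
a_6 = 2: 8983/1685
a_7 = 2: 21234/3983

21234/3983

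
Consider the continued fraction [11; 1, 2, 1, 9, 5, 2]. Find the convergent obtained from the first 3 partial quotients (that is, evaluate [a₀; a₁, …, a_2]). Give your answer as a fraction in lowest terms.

a_0 = 11: 11/1
a_1 = 1: 12/1
a_2 = 2: 35/3

35/3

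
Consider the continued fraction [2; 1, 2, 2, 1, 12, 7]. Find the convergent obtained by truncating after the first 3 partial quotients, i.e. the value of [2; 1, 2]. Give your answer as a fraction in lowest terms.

Start with 2.
1 + 1/(2/1) = 1 + 1/2 = 3/2
2 + 1/(3/2) = 2 + 2/3 = 8/3

8/3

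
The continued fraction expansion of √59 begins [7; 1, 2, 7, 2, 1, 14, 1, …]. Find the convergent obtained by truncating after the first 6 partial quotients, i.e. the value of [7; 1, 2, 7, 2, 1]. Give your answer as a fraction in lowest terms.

Start with 1.
2 + 1/(1/1) = 2 + 1/1 = 3/1
7 + 1/(3/1) = 7 + 1/3 = 22/3
2 + 1/(22/3) = 2 + 3/22 = 47/22
1 + 1/(47/22) = 1 + 22/47 = 69/47
7 + 1/(69/47) = 7 + 47/69 = 530/69

530/69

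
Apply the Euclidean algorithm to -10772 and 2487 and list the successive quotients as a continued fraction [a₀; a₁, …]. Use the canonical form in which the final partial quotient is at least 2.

[-5; 1, 2, 54, 1, 14]

-10772 ÷ 2487 → quotient -5, remainder 1663
2487 ÷ 1663 → quotient 1, remainder 824
1663 ÷ 824 → quotient 2, remainder 15
824 ÷ 15 → quotient 54, remainder 14
15 ÷ 14 → quotient 1, remainder 1
14 ÷ 1 → quotient 14, remainder 0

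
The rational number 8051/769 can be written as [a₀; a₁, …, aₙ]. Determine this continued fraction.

[10; 2, 7, 1, 2, 7, 2]

Apply division with remainder until the remainder is 0:
8051 ÷ 769 → quotient 10, remainder 361
769 ÷ 361 → quotient 2, remainder 47
361 ÷ 47 → quotient 7, remainder 32
47 ÷ 32 → quotient 1, remainder 15
32 ÷ 15 → quotient 2, remainder 2
15 ÷ 2 → quotient 7, remainder 1
2 ÷ 1 → quotient 2, remainder 0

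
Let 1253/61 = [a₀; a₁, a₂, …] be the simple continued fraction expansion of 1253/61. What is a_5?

1

⌊1253/61⌋ = 20, remainder 33
⌊61/33⌋ = 1, remainder 28
⌊33/28⌋ = 1, remainder 5
⌊28/5⌋ = 5, remainder 3
⌊5/3⌋ = 1, remainder 2
⌊3/2⌋ = 1, remainder 1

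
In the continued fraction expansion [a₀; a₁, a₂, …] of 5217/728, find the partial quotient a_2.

5217 = 7·728 + 121, so a_0 = 7
728 = 6·121 + 2, so a_1 = 6
121 = 60·2 + 1, so a_2 = 60

60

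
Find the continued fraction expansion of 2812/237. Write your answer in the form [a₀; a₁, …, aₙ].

[11; 1, 6, 2, 2, 6]

Apply division with remainder until the remainder is 0:
2812 ÷ 237 → quotient 11, remainder 205
237 ÷ 205 → quotient 1, remainder 32
205 ÷ 32 → quotient 6, remainder 13
32 ÷ 13 → quotient 2, remainder 6
13 ÷ 6 → quotient 2, remainder 1
6 ÷ 1 → quotient 6, remainder 0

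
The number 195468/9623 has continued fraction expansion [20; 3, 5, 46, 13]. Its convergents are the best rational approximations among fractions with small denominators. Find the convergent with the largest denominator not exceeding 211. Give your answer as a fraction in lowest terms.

325/16

a_0 = 20: 20/1  (≤ bound)
a_1 = 3: 61/3  (≤ bound)
a_2 = 5: 325/16  (≤ bound)
a_3 = 46: 15011/739  (> 211, stop)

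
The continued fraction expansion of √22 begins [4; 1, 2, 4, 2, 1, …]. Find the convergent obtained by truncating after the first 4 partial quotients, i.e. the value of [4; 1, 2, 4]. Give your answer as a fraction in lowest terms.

61/13

Build up convergents one term at a time:
a_0 = 4: 4/1
a_1 = 1: 5/1
a_2 = 2: 14/3
a_3 = 4: 61/13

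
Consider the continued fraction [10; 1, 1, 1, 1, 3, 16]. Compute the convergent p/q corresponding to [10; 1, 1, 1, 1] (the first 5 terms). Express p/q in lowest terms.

a_0 = 10: 10/1
a_1 = 1: 11/1
a_2 = 1: 21/2
a_3 = 1: 32/3
a_4 = 1: 53/5

53/5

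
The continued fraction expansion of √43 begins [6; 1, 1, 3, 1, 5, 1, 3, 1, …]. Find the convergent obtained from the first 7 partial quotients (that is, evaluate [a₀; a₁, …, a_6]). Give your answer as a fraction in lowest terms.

400/61

Start with 1.
5 + 1/(1/1) = 5 + 1/1 = 6/1
1 + 1/(6/1) = 1 + 1/6 = 7/6
3 + 1/(7/6) = 3 + 6/7 = 27/7
1 + 1/(27/7) = 1 + 7/27 = 34/27
1 + 1/(34/27) = 1 + 27/34 = 61/34
6 + 1/(61/34) = 6 + 34/61 = 400/61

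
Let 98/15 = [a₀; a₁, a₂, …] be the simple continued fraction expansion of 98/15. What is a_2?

98 ÷ 15 → quotient 6, remainder 8
15 ÷ 8 → quotient 1, remainder 7
8 ÷ 7 → quotient 1, remainder 1

1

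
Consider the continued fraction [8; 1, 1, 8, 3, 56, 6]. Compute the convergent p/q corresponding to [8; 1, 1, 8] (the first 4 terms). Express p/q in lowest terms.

145/17

Start with 8.
1 + 1/(8/1) = 1 + 1/8 = 9/8
1 + 1/(9/8) = 1 + 8/9 = 17/9
8 + 1/(17/9) = 8 + 9/17 = 145/17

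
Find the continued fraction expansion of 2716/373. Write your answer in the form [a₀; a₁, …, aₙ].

Apply division with remainder until the remainder is 0:
2716 ÷ 373 → quotient 7, remainder 105
373 ÷ 105 → quotient 3, remainder 58
105 ÷ 58 → quotient 1, remainder 47
58 ÷ 47 → quotient 1, remainder 11
47 ÷ 11 → quotient 4, remainder 3
11 ÷ 3 → quotient 3, remainder 2
3 ÷ 2 → quotient 1, remainder 1
2 ÷ 1 → quotient 2, remainder 0

[7; 3, 1, 1, 4, 3, 1, 2]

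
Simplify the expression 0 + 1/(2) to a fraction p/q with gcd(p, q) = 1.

Work from the innermost term outward:
Start with 2.
0 + 1/(2/1) = 0 + 1/2 = 1/2

1/2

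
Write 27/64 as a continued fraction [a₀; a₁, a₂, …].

[0; 2, 2, 1, 2, 3]

⌊27/64⌋ = 0, remainder 27
⌊64/27⌋ = 2, remainder 10
⌊27/10⌋ = 2, remainder 7
⌊10/7⌋ = 1, remainder 3
⌊7/3⌋ = 2, remainder 1
⌊3/1⌋ = 3, remainder 0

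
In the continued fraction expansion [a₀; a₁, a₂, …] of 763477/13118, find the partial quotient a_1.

4

763477 = 58·13118 + 2633, so a_0 = 58
13118 = 4·2633 + 2586, so a_1 = 4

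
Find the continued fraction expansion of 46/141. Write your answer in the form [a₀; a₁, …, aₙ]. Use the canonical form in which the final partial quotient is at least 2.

[0; 3, 15, 3]

Apply division with remainder until the remainder is 0:
46 = 0·141 + 46, so a_0 = 0
141 = 3·46 + 3, so a_1 = 3
46 = 15·3 + 1, so a_2 = 15
3 = 3·1 + 0, so a_3 = 3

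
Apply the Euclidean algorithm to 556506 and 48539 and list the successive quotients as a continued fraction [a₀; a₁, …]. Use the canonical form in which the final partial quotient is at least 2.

⌊556506/48539⌋ = 11, remainder 22577
⌊48539/22577⌋ = 2, remainder 3385
⌊22577/3385⌋ = 6, remainder 2267
⌊3385/2267⌋ = 1, remainder 1118
⌊2267/1118⌋ = 2, remainder 31
⌊1118/31⌋ = 36, remainder 2
⌊31/2⌋ = 15, remainder 1
⌊2/1⌋ = 2, remainder 0

[11; 2, 6, 1, 2, 36, 15, 2]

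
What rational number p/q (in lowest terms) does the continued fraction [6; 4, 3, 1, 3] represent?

a_0 = 6: 6/1
a_1 = 4: 25/4
a_2 = 3: 81/13
a_3 = 1: 106/17
a_4 = 3: 399/64

399/64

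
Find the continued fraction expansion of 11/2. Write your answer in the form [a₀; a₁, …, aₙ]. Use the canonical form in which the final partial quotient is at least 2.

11 ÷ 2 → quotient 5, remainder 1
2 ÷ 1 → quotient 2, remainder 0

[5; 2]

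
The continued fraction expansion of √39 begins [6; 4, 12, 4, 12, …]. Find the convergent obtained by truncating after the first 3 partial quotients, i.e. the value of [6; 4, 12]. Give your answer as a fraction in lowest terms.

Start with 12.
4 + 1/(12/1) = 4 + 1/12 = 49/12
6 + 1/(49/12) = 6 + 12/49 = 306/49

306/49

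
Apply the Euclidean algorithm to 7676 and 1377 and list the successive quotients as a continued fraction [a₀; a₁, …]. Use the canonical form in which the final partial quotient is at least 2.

⌊7676/1377⌋ = 5, remainder 791
⌊1377/791⌋ = 1, remainder 586
⌊791/586⌋ = 1, remainder 205
⌊586/205⌋ = 2, remainder 176
⌊205/176⌋ = 1, remainder 29
⌊176/29⌋ = 6, remainder 2
⌊29/2⌋ = 14, remainder 1
⌊2/1⌋ = 2, remainder 0

[5; 1, 1, 2, 1, 6, 14, 2]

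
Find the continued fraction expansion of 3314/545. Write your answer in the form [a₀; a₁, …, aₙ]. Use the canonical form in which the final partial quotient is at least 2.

Repeatedly divide and take the remainder:
⌊3314/545⌋ = 6, remainder 44
⌊545/44⌋ = 12, remainder 17
⌊44/17⌋ = 2, remainder 10
⌊17/10⌋ = 1, remainder 7
⌊10/7⌋ = 1, remainder 3
⌊7/3⌋ = 2, remainder 1
⌊3/1⌋ = 3, remainder 0

[6; 12, 2, 1, 1, 2, 3]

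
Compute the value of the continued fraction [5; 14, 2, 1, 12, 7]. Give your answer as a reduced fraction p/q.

Start with 7.
12 + 1/(7/1) = 12 + 1/7 = 85/7
1 + 1/(85/7) = 1 + 7/85 = 92/85
2 + 1/(92/85) = 2 + 85/92 = 269/92
14 + 1/(269/92) = 14 + 92/269 = 3858/269
5 + 1/(3858/269) = 5 + 269/3858 = 19559/3858

19559/3858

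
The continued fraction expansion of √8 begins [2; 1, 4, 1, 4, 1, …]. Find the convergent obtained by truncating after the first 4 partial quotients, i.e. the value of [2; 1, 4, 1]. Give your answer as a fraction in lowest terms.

17/6

a_0 = 2: 2/1
a_1 = 1: 3/1
a_2 = 4: 14/5
a_3 = 1: 17/6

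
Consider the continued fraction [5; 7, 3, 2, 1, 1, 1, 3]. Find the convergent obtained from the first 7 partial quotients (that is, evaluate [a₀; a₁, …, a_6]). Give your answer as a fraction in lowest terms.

Build up convergents one term at a time:
a_0 = 5: 5/1
a_1 = 7: 36/7
a_2 = 3: 113/22
a_3 = 2: 262/51
a_4 = 1: 375/73
a_5 = 1: 637/124
a_6 = 1: 1012/197

1012/197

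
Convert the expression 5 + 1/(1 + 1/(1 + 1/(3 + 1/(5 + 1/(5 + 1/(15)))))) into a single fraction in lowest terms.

16241/2917

a_0 = 5: 5/1
a_1 = 1: 6/1
a_2 = 1: 11/2
a_3 = 3: 39/7
a_4 = 5: 206/37
a_5 = 5: 1069/192
a_6 = 15: 16241/2917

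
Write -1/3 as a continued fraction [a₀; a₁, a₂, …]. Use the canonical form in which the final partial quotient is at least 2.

Run the Euclidean algorithm, recording each quotient:
-1 = -1·3 + 2, so a_0 = -1
3 = 1·2 + 1, so a_1 = 1
2 = 2·1 + 0, so a_2 = 2

[-1; 1, 2]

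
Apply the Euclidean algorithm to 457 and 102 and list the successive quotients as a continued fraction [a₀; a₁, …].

[4; 2, 12, 4]

Run the Euclidean algorithm, recording each quotient:
457 = 4·102 + 49, so a_0 = 4
102 = 2·49 + 4, so a_1 = 2
49 = 12·4 + 1, so a_2 = 12
4 = 4·1 + 0, so a_3 = 4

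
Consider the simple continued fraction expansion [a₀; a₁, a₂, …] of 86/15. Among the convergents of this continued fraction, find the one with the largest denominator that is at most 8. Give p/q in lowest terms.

23/4

List convergents until the denominator exceeds the bound:
a_0 = 5: 5/1  (≤ bound)
a_1 = 1: 6/1  (≤ bound)
a_2 = 2: 17/3  (≤ bound)
a_3 = 1: 23/4  (≤ bound)
a_4 = 3: 86/15  (> 8, stop)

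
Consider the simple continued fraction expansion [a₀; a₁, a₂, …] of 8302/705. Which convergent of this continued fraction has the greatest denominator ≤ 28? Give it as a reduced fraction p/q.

106/9

a_0 = 11: 11/1  (≤ bound)
a_1 = 1: 12/1  (≤ bound)
a_2 = 3: 47/4  (≤ bound)
a_3 = 2: 106/9  (≤ bound)
a_4 = 6: 683/58  (> 28, stop)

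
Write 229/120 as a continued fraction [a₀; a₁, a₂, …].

Repeatedly divide and take the remainder:
229 ÷ 120 → quotient 1, remainder 109
120 ÷ 109 → quotient 1, remainder 11
109 ÷ 11 → quotient 9, remainder 10
11 ÷ 10 → quotient 1, remainder 1
10 ÷ 1 → quotient 10, remainder 0

[1; 1, 9, 1, 10]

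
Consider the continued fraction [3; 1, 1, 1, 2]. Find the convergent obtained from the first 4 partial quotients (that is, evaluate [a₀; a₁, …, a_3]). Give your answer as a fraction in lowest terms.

Start with 1.
1 + 1/(1/1) = 1 + 1/1 = 2/1
1 + 1/(2/1) = 1 + 1/2 = 3/2
3 + 1/(3/2) = 3 + 2/3 = 11/3

11/3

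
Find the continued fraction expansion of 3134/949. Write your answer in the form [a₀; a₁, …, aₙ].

[3; 3, 3, 3, 1, 4, 1, 3]

3134 ÷ 949 → quotient 3, remainder 287
949 ÷ 287 → quotient 3, remainder 88
287 ÷ 88 → quotient 3, remainder 23
88 ÷ 23 → quotient 3, remainder 19
23 ÷ 19 → quotient 1, remainder 4
19 ÷ 4 → quotient 4, remainder 3
4 ÷ 3 → quotient 1, remainder 1
3 ÷ 1 → quotient 3, remainder 0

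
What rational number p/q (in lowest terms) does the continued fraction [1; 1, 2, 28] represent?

142/85

Build up convergents one term at a time:
a_0 = 1: 1/1
a_1 = 1: 2/1
a_2 = 2: 5/3
a_3 = 28: 142/85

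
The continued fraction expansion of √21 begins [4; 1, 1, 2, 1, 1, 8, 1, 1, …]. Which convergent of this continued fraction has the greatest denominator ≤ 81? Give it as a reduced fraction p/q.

a_0 = 4: 4/1  (≤ bound)
a_1 = 1: 5/1  (≤ bound)
a_2 = 1: 9/2  (≤ bound)
a_3 = 2: 23/5  (≤ bound)
a_4 = 1: 32/7  (≤ bound)
a_5 = 1: 55/12  (≤ bound)
a_6 = 8: 472/103  (> 81, stop)

55/12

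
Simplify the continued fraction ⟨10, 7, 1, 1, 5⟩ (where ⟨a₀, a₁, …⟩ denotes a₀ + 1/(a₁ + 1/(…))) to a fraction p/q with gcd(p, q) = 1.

Start with 5.
1 + 1/(5/1) = 1 + 1/5 = 6/5
1 + 1/(6/5) = 1 + 5/6 = 11/6
7 + 1/(11/6) = 7 + 6/11 = 83/11
10 + 1/(83/11) = 10 + 11/83 = 841/83

841/83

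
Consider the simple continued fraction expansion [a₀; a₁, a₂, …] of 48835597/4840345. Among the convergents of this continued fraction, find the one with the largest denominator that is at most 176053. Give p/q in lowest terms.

359814/35663

a_0 = 10: 10/1  (≤ bound)
a_1 = 11: 111/11  (≤ bound)
a_2 = 4: 454/45  (≤ bound)
a_3 = 1: 565/56  (≤ bound)
a_4 = 57: 32659/3237  (≤ bound)
a_5 = 11: 359814/35663  (≤ bound)
a_6 = 7: 2551357/252878  (> 176053, stop)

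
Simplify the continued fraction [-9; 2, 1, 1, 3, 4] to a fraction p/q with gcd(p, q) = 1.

-663/77

Start with 4.
3 + 1/(4/1) = 3 + 1/4 = 13/4
1 + 1/(13/4) = 1 + 4/13 = 17/13
1 + 1/(17/13) = 1 + 13/17 = 30/17
2 + 1/(30/17) = 2 + 17/30 = 77/30
-9 + 1/(77/30) = -9 + 30/77 = -663/77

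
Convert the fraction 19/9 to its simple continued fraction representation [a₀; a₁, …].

⌊19/9⌋ = 2, remainder 1
⌊9/1⌋ = 9, remainder 0

[2; 9]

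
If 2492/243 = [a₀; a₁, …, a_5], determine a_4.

2

Apply division with remainder until the remainder is 0:
⌊2492/243⌋ = 10, remainder 62
⌊243/62⌋ = 3, remainder 57
⌊62/57⌋ = 1, remainder 5
⌊57/5⌋ = 11, remainder 2
⌊5/2⌋ = 2, remainder 1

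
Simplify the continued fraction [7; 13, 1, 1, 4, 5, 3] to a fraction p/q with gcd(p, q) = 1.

14381/2033

Use the convergent recurrence hₖ = aₖ·hₖ₋₁ + hₖ₋₂ (and likewise for the denominators kₖ):
a_0 = 7: 7/1
a_1 = 13: 92/13
a_2 = 1: 99/14
a_3 = 1: 191/27
a_4 = 4: 863/122
a_5 = 5: 4506/637
a_6 = 3: 14381/2033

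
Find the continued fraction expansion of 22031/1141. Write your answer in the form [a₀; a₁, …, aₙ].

Apply division with remainder until the remainder is 0:
22031 ÷ 1141 → quotient 19, remainder 352
1141 ÷ 352 → quotient 3, remainder 85
352 ÷ 85 → quotient 4, remainder 12
85 ÷ 12 → quotient 7, remainder 1
12 ÷ 1 → quotient 12, remainder 0

[19; 3, 4, 7, 12]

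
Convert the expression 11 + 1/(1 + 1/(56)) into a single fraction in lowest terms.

Build up convergents one term at a time:
a_0 = 11: 11/1
a_1 = 1: 12/1
a_2 = 56: 683/57

683/57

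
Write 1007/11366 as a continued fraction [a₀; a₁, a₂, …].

Repeatedly divide and take the remainder:
⌊1007/11366⌋ = 0, remainder 1007
⌊11366/1007⌋ = 11, remainder 289
⌊1007/289⌋ = 3, remainder 140
⌊289/140⌋ = 2, remainder 9
⌊140/9⌋ = 15, remainder 5
⌊9/5⌋ = 1, remainder 4
⌊5/4⌋ = 1, remainder 1
⌊4/1⌋ = 4, remainder 0

[0; 11, 3, 2, 15, 1, 1, 4]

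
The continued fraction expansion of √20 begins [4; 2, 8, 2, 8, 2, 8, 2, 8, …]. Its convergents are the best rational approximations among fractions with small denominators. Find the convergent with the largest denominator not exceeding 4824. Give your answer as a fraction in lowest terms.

a_0 = 4: 4/1  (≤ bound)
a_1 = 2: 9/2  (≤ bound)
a_2 = 8: 76/17  (≤ bound)
a_3 = 2: 161/36  (≤ bound)
a_4 = 8: 1364/305  (≤ bound)
a_5 = 2: 2889/646  (≤ bound)
a_6 = 8: 24476/5473  (> 4824, stop)

2889/646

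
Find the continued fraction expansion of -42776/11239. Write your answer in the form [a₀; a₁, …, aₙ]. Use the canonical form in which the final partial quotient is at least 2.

[-4; 5, 6, 2, 3, 9, 2, 2]

⌊-42776/11239⌋ = -4, remainder 2180
⌊11239/2180⌋ = 5, remainder 339
⌊2180/339⌋ = 6, remainder 146
⌊339/146⌋ = 2, remainder 47
⌊146/47⌋ = 3, remainder 5
⌊47/5⌋ = 9, remainder 2
⌊5/2⌋ = 2, remainder 1
⌊2/1⌋ = 2, remainder 0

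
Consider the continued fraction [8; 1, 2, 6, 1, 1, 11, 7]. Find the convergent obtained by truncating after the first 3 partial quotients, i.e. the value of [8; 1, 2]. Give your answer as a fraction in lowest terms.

26/3

Starting at the tail and folding back:
Start with 2.
1 + 1/(2/1) = 1 + 1/2 = 3/2
8 + 1/(3/2) = 8 + 2/3 = 26/3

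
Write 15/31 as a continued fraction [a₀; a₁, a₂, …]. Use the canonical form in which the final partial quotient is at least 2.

Apply division with remainder until the remainder is 0:
15 = 0·31 + 15, so a_0 = 0
31 = 2·15 + 1, so a_1 = 2
15 = 15·1 + 0, so a_2 = 15

[0; 2, 15]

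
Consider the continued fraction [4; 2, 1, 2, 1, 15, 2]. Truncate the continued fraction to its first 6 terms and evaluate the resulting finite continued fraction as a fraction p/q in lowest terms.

a_0 = 4: 4/1
a_1 = 2: 9/2
a_2 = 1: 13/3
a_3 = 2: 35/8
a_4 = 1: 48/11
a_5 = 15: 755/173

755/173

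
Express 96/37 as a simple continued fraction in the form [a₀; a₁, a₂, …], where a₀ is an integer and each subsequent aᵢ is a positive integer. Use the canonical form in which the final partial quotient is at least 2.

[2; 1, 1, 2, 7]

96 ÷ 37 → quotient 2, remainder 22
37 ÷ 22 → quotient 1, remainder 15
22 ÷ 15 → quotient 1, remainder 7
15 ÷ 7 → quotient 2, remainder 1
7 ÷ 1 → quotient 7, remainder 0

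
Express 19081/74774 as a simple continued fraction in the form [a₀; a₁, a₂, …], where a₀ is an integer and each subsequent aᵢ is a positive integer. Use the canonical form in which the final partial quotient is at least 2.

[0; 3, 1, 11, 3, 4, 2, 53]

⌊19081/74774⌋ = 0, remainder 19081
⌊74774/19081⌋ = 3, remainder 17531
⌊19081/17531⌋ = 1, remainder 1550
⌊17531/1550⌋ = 11, remainder 481
⌊1550/481⌋ = 3, remainder 107
⌊481/107⌋ = 4, remainder 53
⌊107/53⌋ = 2, remainder 1
⌊53/1⌋ = 53, remainder 0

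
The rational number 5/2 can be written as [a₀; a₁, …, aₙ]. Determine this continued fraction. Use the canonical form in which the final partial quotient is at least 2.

[2; 2]

⌊5/2⌋ = 2, remainder 1
⌊2/1⌋ = 2, remainder 0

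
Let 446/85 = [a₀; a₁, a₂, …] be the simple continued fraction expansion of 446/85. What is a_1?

Apply division with remainder until the remainder is 0:
446 = 5·85 + 21, so a_0 = 5
85 = 4·21 + 1, so a_1 = 4

4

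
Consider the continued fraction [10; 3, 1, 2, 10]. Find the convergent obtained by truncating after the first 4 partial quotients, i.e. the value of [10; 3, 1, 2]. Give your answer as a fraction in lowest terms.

Start with 2.
1 + 1/(2/1) = 1 + 1/2 = 3/2
3 + 1/(3/2) = 3 + 2/3 = 11/3
10 + 1/(11/3) = 10 + 3/11 = 113/11

113/11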